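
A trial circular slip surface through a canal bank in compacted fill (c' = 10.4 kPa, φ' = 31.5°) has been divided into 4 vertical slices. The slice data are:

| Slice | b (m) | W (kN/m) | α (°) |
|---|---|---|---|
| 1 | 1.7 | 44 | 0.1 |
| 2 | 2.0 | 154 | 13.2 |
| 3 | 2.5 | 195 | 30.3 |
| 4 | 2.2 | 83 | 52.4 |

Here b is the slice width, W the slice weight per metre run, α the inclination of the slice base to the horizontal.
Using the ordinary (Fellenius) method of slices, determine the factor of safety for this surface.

Ordinary method of slices: FS = Σ[c'·Δl_i + (W_i cosα_i)·tanφ'] / Σ W_i sinα_i, with Δl_i = b_i / cosα_i.
Slice 1: Δl = 1.7/cos0.1° = 1.700 m; N'_1 = 44·cos0.1° = 44.0; c'Δl = 17.68; W sinα = 0.1
Slice 2: Δl = 2.0/cos13.2° = 2.054 m; N'_2 = 154·cos13.2° = 149.9; c'Δl = 21.36; W sinα = 35.2
Slice 3: Δl = 2.5/cos30.3° = 2.896 m; N'_3 = 195·cos30.3° = 168.4; c'Δl = 30.11; W sinα = 98.4
Slice 4: Δl = 2.2/cos52.4° = 3.606 m; N'_4 = 83·cos52.4° = 50.6; c'Δl = 37.50; W sinα = 65.8
Σc'Δl = 106.7 kN/m; ΣN' = 412.9 kN/m; ΣW sinα = 199.4 kN/m
Resisting = 106.7 + 412.9·tan31.5° = 106.7 + 253.0 = 359.7 kN/m
FS = 359.7 / 199.4 = 1.804

FS = 1.80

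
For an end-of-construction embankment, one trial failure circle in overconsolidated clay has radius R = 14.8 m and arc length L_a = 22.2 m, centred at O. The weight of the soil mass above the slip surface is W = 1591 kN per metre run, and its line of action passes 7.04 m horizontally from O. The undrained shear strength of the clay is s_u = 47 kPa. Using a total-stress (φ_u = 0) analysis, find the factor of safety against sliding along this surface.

FS = 1.38

Taking moments about the centre O, the resisting moment is provided by the undrained shear strength acting along the arc:
M_R = s_u·L_a·R = 47·22.20·14.8 = 15442.3 kN·m/m
M_D = W·d = 1591·7.04 = 11200.6 kN·m/m
FS = M_R / M_D = 15442.3 / 11200.6 = 1.379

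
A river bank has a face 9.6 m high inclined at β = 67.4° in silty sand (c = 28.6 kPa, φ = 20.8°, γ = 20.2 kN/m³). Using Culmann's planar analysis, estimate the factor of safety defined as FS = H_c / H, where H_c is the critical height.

FS = 1.63

H_c = (4c/γ) · sinβ cosφ / [1 − cos(β − φ)]
    = (4·28.6/20.2) · sin67.4°·cos20.8° / [1 − cos46.6°]
    = 5.663 · 0.8630 / 0.3129 = 15.62 m
FS = H_c / H = 15.62 / 9.6 = 1.627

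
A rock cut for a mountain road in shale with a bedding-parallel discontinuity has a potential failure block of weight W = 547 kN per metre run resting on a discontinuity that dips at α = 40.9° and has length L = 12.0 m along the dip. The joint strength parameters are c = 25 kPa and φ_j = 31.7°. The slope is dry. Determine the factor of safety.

Resolving the block weight along and normal to the plane and applying the Mohr–Coulomb strength on the joint:
N' = W cosα = 547·cos40.9° = 413.5 kN/m
Driving force T = W sinα = 547·sin40.9° = 358.1 kN/m
Resisting force R = c·L + N'·tanφ_j = 25·12.0 + 413.5·tan31.7° = 300.0 + 255.4 = 555.4 kN/m
FS = R / T = 555.4 / 358.1 = 1.551

FS = 1.55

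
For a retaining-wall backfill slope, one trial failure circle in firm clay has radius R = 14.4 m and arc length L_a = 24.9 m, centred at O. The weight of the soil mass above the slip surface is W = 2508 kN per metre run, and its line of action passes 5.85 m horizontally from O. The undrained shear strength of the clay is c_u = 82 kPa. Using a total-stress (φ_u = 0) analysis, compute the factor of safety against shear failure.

Taking moments about the centre O, the resisting moment is provided by the undrained shear strength acting along the arc:
M_R = c_u·L_a·R = 82·24.90·14.4 = 29401.9 kN·m/m
M_D = W·d = 2508·5.85 = 14671.8 kN·m/m
FS = M_R / M_D = 29401.9 / 14671.8 = 2.004

FS = 2.00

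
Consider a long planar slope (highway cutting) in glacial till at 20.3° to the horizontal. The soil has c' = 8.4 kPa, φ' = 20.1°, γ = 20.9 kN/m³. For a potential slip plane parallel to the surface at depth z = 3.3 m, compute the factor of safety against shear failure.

FS = 1.36

For an infinite slope with a slip plane parallel to the surface (no pore pressure): FS = [c' + γz cos²β tanφ'] / [γz sinβ cosβ].
γz = 20.9·3.3 = 68.97 kN/m²
Numerator = 8.4 + 68.97·cos²20.3°·tan20.1° = 8.4 + 68.97·0.8796·0.3659 = 30.602 kPa
Denominator = 68.97·sin20.3°·cos20.3° = 68.97·0.3469·0.9379 = 22.442 kPa
FS = 30.602 / 22.442 = 1.364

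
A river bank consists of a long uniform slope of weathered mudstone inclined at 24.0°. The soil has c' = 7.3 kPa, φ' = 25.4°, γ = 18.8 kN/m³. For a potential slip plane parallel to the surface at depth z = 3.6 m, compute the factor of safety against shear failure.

FS = 1.36

For an infinite slope with a slip plane parallel to the surface (no pore pressure): FS = [c' + γz cos²β tanφ'] / [γz sinβ cosβ].
γz = 18.8·3.6 = 67.68 kN/m²
Numerator = 7.3 + 67.68·cos²24.0°·tan25.4° = 7.3 + 67.68·0.8346·0.4748 = 34.120 kPa
Denominator = 67.68·sin24.0°·cos24.0° = 67.68·0.4067·0.9135 = 25.148 kPa
FS = 34.120 / 25.148 = 1.357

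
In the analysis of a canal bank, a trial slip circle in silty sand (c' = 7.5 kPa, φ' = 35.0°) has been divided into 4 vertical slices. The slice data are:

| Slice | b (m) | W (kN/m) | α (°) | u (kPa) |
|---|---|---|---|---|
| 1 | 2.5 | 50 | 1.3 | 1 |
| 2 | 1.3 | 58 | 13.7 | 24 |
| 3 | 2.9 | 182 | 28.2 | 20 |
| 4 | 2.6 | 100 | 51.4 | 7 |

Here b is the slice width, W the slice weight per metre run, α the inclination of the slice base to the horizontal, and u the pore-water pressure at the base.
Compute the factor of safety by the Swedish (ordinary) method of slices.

Ordinary method of slices: FS = Σ[c'·Δl_i + (W_i cosα_i − u_i·Δl_i)·tanφ'] / Σ W_i sinα_i, with Δl_i = b_i / cosα_i.
Slice 1: Δl = 2.5/cos1.3° = 2.501 m; N'_1 = 50·cos1.3° − 1·2.501 = 47.5; c'Δl = 18.75; W sinα = 1.1
Slice 2: Δl = 1.3/cos13.7° = 1.338 m; N'_2 = 58·cos13.7° − 24·1.338 = 24.2; c'Δl = 10.04; W sinα = 13.7
Slice 3: Δl = 2.9/cos28.2° = 3.291 m; N'_3 = 182·cos28.2° − 20·3.291 = 94.6; c'Δl = 24.68; W sinα = 86.0
Slice 4: Δl = 2.6/cos51.4° = 4.167 m; N'_4 = 100·cos51.4° − 7·4.167 = 33.2; c'Δl = 31.26; W sinα = 78.2
Σc'Δl = 84.7 kN/m; ΣN' = 199.5 kN/m; ΣW sinα = 179.0 kN/m
Resisting = 84.7 + 199.5·tan35.0° = 84.7 + 139.7 = 224.4 kN/m
FS = 224.4 / 179.0 = 1.254

FS = 1.25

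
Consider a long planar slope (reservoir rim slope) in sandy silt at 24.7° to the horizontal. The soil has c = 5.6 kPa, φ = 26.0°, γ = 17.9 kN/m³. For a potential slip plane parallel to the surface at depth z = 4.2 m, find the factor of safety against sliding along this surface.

For an infinite slope with a slip plane parallel to the surface (no pore pressure): FS = [c + γz cos²β tanφ] / [γz sinβ cosβ].
γz = 17.9·4.2 = 75.18 kN/m²
Numerator = 5.6 + 75.18·cos²24.7°·tan26.0° = 5.6 + 75.18·0.8254·0.4877 = 35.865 kPa
Denominator = 75.18·sin24.7°·cos24.7° = 75.18·0.4179·0.9085 = 28.541 kPa
FS = 35.865 / 28.541 = 1.257

FS = 1.26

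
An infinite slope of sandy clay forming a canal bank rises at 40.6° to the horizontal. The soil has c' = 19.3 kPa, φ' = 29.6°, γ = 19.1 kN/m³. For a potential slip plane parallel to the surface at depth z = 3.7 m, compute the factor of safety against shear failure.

FS = 1.22

For an infinite slope with a slip plane parallel to the surface (no pore pressure): FS = [c' + γz cos²β tanφ'] / [γz sinβ cosβ].
γz = 19.1·3.7 = 70.67 kN/m²
Numerator = 19.3 + 70.67·cos²40.6°·tan29.6° = 19.3 + 70.67·0.5765·0.5681 = 42.444 kPa
Denominator = 70.67·sin40.6°·cos40.6° = 70.67·0.6508·0.7593 = 34.919 kPa
FS = 42.444 / 34.919 = 1.215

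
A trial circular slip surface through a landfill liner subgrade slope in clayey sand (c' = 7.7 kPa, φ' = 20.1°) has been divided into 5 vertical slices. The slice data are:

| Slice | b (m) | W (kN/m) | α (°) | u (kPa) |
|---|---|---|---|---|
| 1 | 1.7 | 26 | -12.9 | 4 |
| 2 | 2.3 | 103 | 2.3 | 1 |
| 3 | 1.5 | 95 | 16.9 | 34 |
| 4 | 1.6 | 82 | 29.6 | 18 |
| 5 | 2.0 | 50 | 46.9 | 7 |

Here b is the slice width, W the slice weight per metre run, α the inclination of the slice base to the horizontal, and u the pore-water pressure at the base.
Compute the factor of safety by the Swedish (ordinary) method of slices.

FS = 1.52

Ordinary method of slices: FS = Σ[c'·Δl_i + (W_i cosα_i − u_i·Δl_i)·tanφ'] / Σ W_i sinα_i, with Δl_i = b_i / cosα_i.
Slice 1: Δl = 1.7/cos(-12.9°) = 1.744 m; N'_1 = 26·cos(-12.9°) − 4·1.744 = 18.4; c'Δl = 13.43; W sinα = -5.8
Slice 2: Δl = 2.3/cos2.3° = 2.302 m; N'_2 = 103·cos2.3° − 1·2.302 = 100.6; c'Δl = 17.72; W sinα = 4.1
Slice 3: Δl = 1.5/cos16.9° = 1.568 m; N'_3 = 95·cos16.9° − 34·1.568 = 37.6; c'Δl = 12.07; W sinα = 27.6
Slice 4: Δl = 1.6/cos29.6° = 1.840 m; N'_4 = 82·cos29.6° − 18·1.840 = 38.2; c'Δl = 14.17; W sinα = 40.5
Slice 5: Δl = 2.0/cos46.9° = 2.927 m; N'_5 = 50·cos46.9° − 7·2.927 = 13.7; c'Δl = 22.54; W sinα = 36.5
Σc'Δl = 79.9 kN/m; ΣN' = 208.4 kN/m; ΣW sinα = 103.0 kN/m
Resisting = 79.9 + 208.4·tan20.1° = 79.9 + 76.3 = 156.2 kN/m
FS = 156.2 / 103.0 = 1.517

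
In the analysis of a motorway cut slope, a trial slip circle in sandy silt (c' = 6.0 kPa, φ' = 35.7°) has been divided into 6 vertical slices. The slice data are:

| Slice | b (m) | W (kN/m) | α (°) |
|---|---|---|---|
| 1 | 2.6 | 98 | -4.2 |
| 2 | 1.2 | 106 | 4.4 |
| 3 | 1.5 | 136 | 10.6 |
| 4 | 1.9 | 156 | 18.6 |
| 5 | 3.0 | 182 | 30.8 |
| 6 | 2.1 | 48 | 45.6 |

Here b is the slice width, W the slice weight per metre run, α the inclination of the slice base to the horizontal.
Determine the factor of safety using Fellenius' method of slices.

FS = 2.79

Ordinary method of slices: FS = Σ[c'·Δl_i + (W_i cosα_i)·tanφ'] / Σ W_i sinα_i, with Δl_i = b_i / cosα_i.
Slice 1: Δl = 2.6/cos(-4.2°) = 2.607 m; N'_1 = 98·cos(-4.2°) = 97.7; c'Δl = 15.64; W sinα = -7.2
Slice 2: Δl = 1.2/cos4.4° = 1.204 m; N'_2 = 106·cos4.4° = 105.7; c'Δl = 7.22; W sinα = 8.1
Slice 3: Δl = 1.5/cos10.6° = 1.526 m; N'_3 = 136·cos10.6° = 133.7; c'Δl = 9.16; W sinα = 25.0
Slice 4: Δl = 1.9/cos18.6° = 2.005 m; N'_4 = 156·cos18.6° = 147.9; c'Δl = 12.03; W sinα = 49.8
Slice 5: Δl = 3.0/cos30.8° = 3.493 m; N'_5 = 182·cos30.8° = 156.3; c'Δl = 20.96; W sinα = 93.2
Slice 6: Δl = 2.1/cos45.6° = 3.001 m; N'_6 = 48·cos45.6° = 33.6; c'Δl = 18.01; W sinα = 34.3
Σc'Δl = 83.0 kN/m; ΣN' = 674.9 kN/m; ΣW sinα = 203.2 kN/m
Resisting = 83.0 + 674.9·tan35.7° = 83.0 + 484.9 = 568.0 kN/m
FS = 568.0 / 203.2 = 2.795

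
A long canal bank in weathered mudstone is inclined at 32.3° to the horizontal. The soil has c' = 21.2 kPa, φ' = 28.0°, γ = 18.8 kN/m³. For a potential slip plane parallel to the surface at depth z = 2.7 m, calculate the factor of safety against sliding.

FS = 1.77

For an infinite slope with a slip plane parallel to the surface (no pore pressure): FS = [c' + γz cos²β tanφ'] / [γz sinβ cosβ].
γz = 18.8·2.7 = 50.76 kN/m²
Numerator = 21.2 + 50.76·cos²32.3°·tan28.0° = 21.2 + 50.76·0.7145·0.5317 = 40.483 kPa
Denominator = 50.76·sin32.3°·cos32.3° = 50.76·0.5344·0.8453 = 22.927 kPa
FS = 40.483 / 22.927 = 1.766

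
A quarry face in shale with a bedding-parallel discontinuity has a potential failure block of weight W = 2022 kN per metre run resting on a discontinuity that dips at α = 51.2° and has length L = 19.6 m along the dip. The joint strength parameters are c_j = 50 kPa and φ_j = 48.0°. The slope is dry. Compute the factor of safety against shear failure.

Resolving the block weight along and normal to the plane and applying the Mohr–Coulomb strength on the joint:
N' = W cosα = 2022·cos51.2° = 1267.0 kN/m
Driving force T = W sinα = 2022·sin51.2° = 1575.8 kN/m
Resisting force R = c_j·L + N'·tanφ_j = 50·19.6 + 1267.0·tan48.0° = 980.0 + 1407.1 = 2387.1 kN/m
FS = R / T = 2387.1 / 1575.8 = 1.515

FS = 1.51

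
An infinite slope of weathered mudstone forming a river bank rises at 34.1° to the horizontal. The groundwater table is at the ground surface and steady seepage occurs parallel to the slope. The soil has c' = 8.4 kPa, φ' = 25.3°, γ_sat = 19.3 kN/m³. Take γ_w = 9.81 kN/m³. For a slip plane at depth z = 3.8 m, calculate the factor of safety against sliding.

With seepage parallel to the slope and the water table at the surface, the effective normal stress on the slip plane uses the buoyant unit weight γ' = γ_sat − γ_w while the driving shear stress uses γ_sat:
FS = [c' + γ' z cos²β tanφ'] / [γ_sat z sinβ cosβ]
γ' = 19.3 − 9.81 = 9.49 kN/m³
Numerator = 8.4 + 9.49·3.8·cos²34.1°·tan25.3° = 8.4 + 9.49·3.8·0.6857·0.4727 = 20.088 kPa
Denominator = 19.3·3.8·sin34.1°·cos34.1° = 19.3·3.8·0.5606·0.8281 = 34.048 kPa
FS = 20.088 / 34.048 = 0.590

FS = 0.59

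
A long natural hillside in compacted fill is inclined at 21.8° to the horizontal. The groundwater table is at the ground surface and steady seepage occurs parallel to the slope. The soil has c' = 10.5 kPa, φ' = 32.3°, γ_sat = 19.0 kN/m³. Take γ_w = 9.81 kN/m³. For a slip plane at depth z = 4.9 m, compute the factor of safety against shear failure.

With seepage parallel to the slope and the water table at the surface, the effective normal stress on the slip plane uses the buoyant unit weight γ' = γ_sat − γ_w while the driving shear stress uses γ_sat:
FS = [c' + γ' z cos²β tanφ'] / [γ_sat z sinβ cosβ]
γ' = 19.0 − 9.81 = 9.19 kN/m³
Numerator = 10.5 + 9.19·4.9·cos²21.8°·tan32.3° = 10.5 + 9.19·4.9·0.8621·0.6322 = 35.041 kPa
Denominator = 19.0·4.9·sin21.8°·cos21.8° = 19.0·4.9·0.3714·0.9285 = 32.102 kPa
FS = 35.041 / 32.102 = 1.092

FS = 1.09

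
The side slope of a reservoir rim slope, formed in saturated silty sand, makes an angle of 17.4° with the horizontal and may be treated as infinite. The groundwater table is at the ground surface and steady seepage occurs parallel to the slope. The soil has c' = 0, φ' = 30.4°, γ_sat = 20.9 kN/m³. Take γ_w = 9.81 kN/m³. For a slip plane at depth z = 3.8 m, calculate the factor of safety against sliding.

With seepage parallel to the slope and the water table at the surface, the effective normal stress on the slip plane uses the buoyant unit weight γ' = γ_sat − γ_w while the driving shear stress uses γ_sat:
FS = [c' + γ' z cos²β tanφ'] / [γ_sat z sinβ cosβ]
(For c' = 0 this reduces to FS = (γ'/γ_sat)·tanφ'/tanβ.)
γ' = 20.9 − 9.81 = 11.09 kN/m³
Numerator = 0.0 + 11.09·3.8·cos²17.4°·tan30.4° = 0.0 + 11.09·3.8·0.9106·0.5867 = 22.514 kPa
Denominator = 20.9·3.8·sin17.4°·cos17.4° = 20.9·3.8·0.2990·0.9542 = 22.663 kPa
FS = 22.514 / 22.663 = 0.993

FS = 0.99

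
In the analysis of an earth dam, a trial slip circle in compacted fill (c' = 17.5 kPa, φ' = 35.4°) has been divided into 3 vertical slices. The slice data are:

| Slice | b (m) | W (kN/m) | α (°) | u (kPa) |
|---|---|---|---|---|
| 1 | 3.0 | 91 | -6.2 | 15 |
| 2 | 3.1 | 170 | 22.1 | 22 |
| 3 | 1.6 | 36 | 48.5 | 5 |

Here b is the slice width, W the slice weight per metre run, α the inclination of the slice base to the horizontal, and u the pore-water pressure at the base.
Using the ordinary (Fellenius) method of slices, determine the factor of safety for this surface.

Ordinary method of slices: FS = Σ[c'·Δl_i + (W_i cosα_i − u_i·Δl_i)·tanφ'] / Σ W_i sinα_i, with Δl_i = b_i / cosα_i.
Slice 1: Δl = 3.0/cos(-6.2°) = 3.018 m; N'_1 = 91·cos(-6.2°) − 15·3.018 = 45.2; c'Δl = 52.81; W sinα = -9.8
Slice 2: Δl = 3.1/cos22.1° = 3.346 m; N'_2 = 170·cos22.1° − 22·3.346 = 83.9; c'Δl = 58.55; W sinα = 64.0
Slice 3: Δl = 1.6/cos48.5° = 2.415 m; N'_3 = 36·cos48.5° − 5·2.415 = 11.8; c'Δl = 42.26; W sinα = 27.0
Σc'Δl = 153.6 kN/m; ΣN' = 140.9 kN/m; ΣW sinα = 81.1 kN/m
Resisting = 153.6 + 140.9·tan35.4° = 153.6 + 100.1 = 253.7 kN/m
FS = 253.7 / 81.1 = 3.129

FS = 3.13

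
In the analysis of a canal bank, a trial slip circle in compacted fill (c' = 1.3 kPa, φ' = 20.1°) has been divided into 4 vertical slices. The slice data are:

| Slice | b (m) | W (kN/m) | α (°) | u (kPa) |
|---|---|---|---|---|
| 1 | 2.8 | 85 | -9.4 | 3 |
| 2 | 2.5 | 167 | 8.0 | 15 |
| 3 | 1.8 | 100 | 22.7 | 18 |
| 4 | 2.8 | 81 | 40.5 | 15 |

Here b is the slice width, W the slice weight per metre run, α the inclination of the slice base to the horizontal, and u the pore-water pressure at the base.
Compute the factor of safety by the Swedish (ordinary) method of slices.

FS = 1.11

Ordinary method of slices: FS = Σ[c'·Δl_i + (W_i cosα_i − u_i·Δl_i)·tanφ'] / Σ W_i sinα_i, with Δl_i = b_i / cosα_i.
Slice 1: Δl = 2.8/cos(-9.4°) = 2.838 m; N'_1 = 85·cos(-9.4°) − 3·2.838 = 75.3; c'Δl = 3.69; W sinα = -13.9
Slice 2: Δl = 2.5/cos8.0° = 2.525 m; N'_2 = 167·cos8.0° − 15·2.525 = 127.5; c'Δl = 3.28; W sinα = 23.2
Slice 3: Δl = 1.8/cos22.7° = 1.951 m; N'_3 = 100·cos22.7° − 18·1.951 = 57.1; c'Δl = 2.54; W sinα = 38.6
Slice 4: Δl = 2.8/cos40.5° = 3.682 m; N'_4 = 81·cos40.5° − 15·3.682 = 6.4; c'Δl = 4.79; W sinα = 52.6
Σc'Δl = 14.3 kN/m; ΣN' = 266.3 kN/m; ΣW sinα = 100.6 kN/m
Resisting = 14.3 + 266.3·tan20.1° = 14.3 + 97.5 = 111.8 kN/m
FS = 111.8 / 100.6 = 1.111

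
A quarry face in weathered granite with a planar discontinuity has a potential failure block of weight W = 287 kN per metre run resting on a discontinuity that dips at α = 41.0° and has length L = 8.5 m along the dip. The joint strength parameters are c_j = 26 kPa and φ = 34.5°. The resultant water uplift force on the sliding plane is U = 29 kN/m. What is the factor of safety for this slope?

FS = 1.86

Resolving the block weight along and normal to the plane and applying the Mohr–Coulomb strength on the joint:
N' = W cosα − U = 287·cos41.0° − 29 = 187.6 kN/m
Driving force T = W sinα = 287·sin41.0° = 188.3 kN/m
Resisting force R = c_j·L + N'·tanφ = 26·8.5 + 187.6·tan34.5° = 221.0 + 128.9 = 349.9 kN/m
FS = R / T = 349.9 / 188.3 = 1.859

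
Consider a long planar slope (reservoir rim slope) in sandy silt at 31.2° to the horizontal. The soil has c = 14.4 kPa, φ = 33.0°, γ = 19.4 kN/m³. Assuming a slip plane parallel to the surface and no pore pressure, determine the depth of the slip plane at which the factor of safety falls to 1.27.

Setting FS = 1.27 in FS = [c + γz cos²β tanφ] / [γz sinβ cosβ] and solving for z:
z = c / [γ cosβ (FS·sinβ − cosβ·tanφ)]
  = 14.4 / [19.4·cos31.2°·(1.27·sin31.2° − cos31.2°·tan33.0°)]
  = 14.4 / [19.4·0.8554·(1.27·0.5180 − 0.8554·0.6494)]
  = 14.4 / 1.6995 = 8.473 m

z = 8.47 m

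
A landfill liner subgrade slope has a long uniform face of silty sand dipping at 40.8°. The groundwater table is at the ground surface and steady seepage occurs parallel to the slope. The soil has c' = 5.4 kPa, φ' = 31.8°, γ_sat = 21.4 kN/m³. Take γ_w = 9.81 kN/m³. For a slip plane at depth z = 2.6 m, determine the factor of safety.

With seepage parallel to the slope and the water table at the surface, the effective normal stress on the slip plane uses the buoyant unit weight γ' = γ_sat − γ_w while the driving shear stress uses γ_sat:
FS = [c' + γ' z cos²β tanφ'] / [γ_sat z sinβ cosβ]
γ' = 21.4 − 9.81 = 11.59 kN/m³
Numerator = 5.4 + 11.59·2.6·cos²40.8°·tan31.8° = 5.4 + 11.59·2.6·0.5730·0.6200 = 16.107 kPa
Denominator = 21.4·2.6·sin40.8°·cos40.8° = 21.4·2.6·0.6534·0.7570 = 27.522 kPa
FS = 16.107 / 27.522 = 0.585

FS = 0.59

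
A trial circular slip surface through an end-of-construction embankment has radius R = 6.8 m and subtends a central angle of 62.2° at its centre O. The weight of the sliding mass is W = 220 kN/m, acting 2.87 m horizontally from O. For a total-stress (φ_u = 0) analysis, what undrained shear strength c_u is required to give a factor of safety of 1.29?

c_u = 16.2 kPa

FS = c_u·L_a·R / (W·d), so c_u = FS·W·d / (L_a·R).
Arc length L_a = R·θ = 6.8·(62.2°·π/180) = 6.8·1.0856 = 7.38 m
c_u = 1.29·220·2.87 / (7.38·6.8) = 814.5 / 50.20 = 16.23 kPa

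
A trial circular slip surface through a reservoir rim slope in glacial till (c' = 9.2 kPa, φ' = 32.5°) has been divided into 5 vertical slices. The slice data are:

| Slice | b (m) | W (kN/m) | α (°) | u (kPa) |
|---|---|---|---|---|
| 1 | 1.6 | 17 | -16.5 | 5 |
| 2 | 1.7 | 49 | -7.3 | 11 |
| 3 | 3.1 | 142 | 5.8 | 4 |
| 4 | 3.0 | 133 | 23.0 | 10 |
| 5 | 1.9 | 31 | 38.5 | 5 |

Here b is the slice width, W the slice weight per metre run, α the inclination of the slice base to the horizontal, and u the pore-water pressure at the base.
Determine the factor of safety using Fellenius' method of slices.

Ordinary method of slices: FS = Σ[c'·Δl_i + (W_i cosα_i − u_i·Δl_i)·tanφ'] / Σ W_i sinα_i, with Δl_i = b_i / cosα_i.
Slice 1: Δl = 1.6/cos(-16.5°) = 1.669 m; N'_1 = 17·cos(-16.5°) − 5·1.669 = 8.0; c'Δl = 15.35; W sinα = -4.8
Slice 2: Δl = 1.7/cos(-7.3°) = 1.714 m; N'_2 = 49·cos(-7.3°) − 11·1.714 = 29.8; c'Δl = 15.77; W sinα = -6.2
Slice 3: Δl = 3.1/cos5.8° = 3.116 m; N'_3 = 142·cos5.8° − 4·3.116 = 128.8; c'Δl = 28.67; W sinα = 14.3
Slice 4: Δl = 3.0/cos23.0° = 3.259 m; N'_4 = 133·cos23.0° − 10·3.259 = 89.8; c'Δl = 29.98; W sinα = 52.0
Slice 5: Δl = 1.9/cos38.5° = 2.428 m; N'_5 = 31·cos38.5° − 5·2.428 = 12.1; c'Δl = 22.34; W sinα = 19.3
Σc'Δl = 112.1 kN/m; ΣN' = 268.5 kN/m; ΣW sinα = 74.6 kN/m
Resisting = 112.1 + 268.5·tan32.5° = 112.1 + 171.0 = 283.1 kN/m
FS = 283.1 / 74.6 = 3.797

FS = 3.80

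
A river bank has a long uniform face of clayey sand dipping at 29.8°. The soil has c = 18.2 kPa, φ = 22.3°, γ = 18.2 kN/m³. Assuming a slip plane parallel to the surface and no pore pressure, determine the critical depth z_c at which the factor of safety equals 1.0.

Setting FS = 1.00 in FS = [c + γz cos²β tanφ] / [γz sinβ cosβ] and solving for z:
z = c / [γ cosβ (FS·sinβ − cosβ·tanφ)]
  = 18.2 / [18.2·cos29.8°·(1.00·sin29.8° − cos29.8°·tan22.3°)]
  = 18.2 / [18.2·0.8678·(1.00·0.4970 − 0.8678·0.4101)]
  = 18.2 / 2.2281 = 8.168 m

z_c = 8.17 m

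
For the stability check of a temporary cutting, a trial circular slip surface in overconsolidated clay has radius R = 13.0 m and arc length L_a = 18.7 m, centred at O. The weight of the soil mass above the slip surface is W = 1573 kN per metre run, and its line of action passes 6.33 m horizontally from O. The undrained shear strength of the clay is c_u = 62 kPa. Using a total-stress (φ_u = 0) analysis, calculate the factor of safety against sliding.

FS = 1.51

Taking moments about the centre O, the resisting moment is provided by the undrained shear strength acting along the arc:
M_R = c_u·L_a·R = 62·18.70·13.0 = 15072.2 kN·m/m
M_D = W·d = 1573·6.33 = 9957.1 kN·m/m
FS = M_R / M_D = 15072.2 / 9957.1 = 1.514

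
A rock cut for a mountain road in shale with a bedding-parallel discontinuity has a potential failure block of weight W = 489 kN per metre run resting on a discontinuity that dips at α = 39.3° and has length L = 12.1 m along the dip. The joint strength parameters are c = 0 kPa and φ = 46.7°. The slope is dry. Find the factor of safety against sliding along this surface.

Resolving the block weight along and normal to the plane and applying the Mohr–Coulomb strength on the joint:
N' = W cosα = 489·cos39.3° = 378.4 kN/m
Driving force T = W sinα = 489·sin39.3° = 309.7 kN/m
Resisting force R = c·L + N'·tanφ = 0·12.1 + 378.4·tan46.7° = 0.0 + 401.6 = 401.6 kN/m
FS = R / T = 401.6 / 309.7 = 1.297

FS = 1.30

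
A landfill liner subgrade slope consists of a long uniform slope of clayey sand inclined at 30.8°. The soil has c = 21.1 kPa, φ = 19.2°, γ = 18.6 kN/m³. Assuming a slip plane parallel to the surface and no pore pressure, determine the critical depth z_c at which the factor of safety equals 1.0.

Setting FS = 1.00 in FS = [c + γz cos²β tanφ] / [γz sinβ cosβ] and solving for z:
z = c / [γ cosβ (FS·sinβ − cosβ·tanφ)]
  = 21.1 / [18.6·cos30.8°·(1.00·sin30.8° − cos30.8°·tan19.2°)]
  = 21.1 / [18.6·0.8590·(1.00·0.5120 − 0.8590·0.3482)]
  = 21.1 / 3.4018 = 6.203 m

z_c = 6.20 m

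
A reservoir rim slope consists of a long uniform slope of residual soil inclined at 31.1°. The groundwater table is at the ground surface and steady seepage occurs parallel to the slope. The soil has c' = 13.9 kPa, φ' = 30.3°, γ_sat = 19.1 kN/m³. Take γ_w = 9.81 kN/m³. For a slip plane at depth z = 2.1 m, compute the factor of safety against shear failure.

With seepage parallel to the slope and the water table at the surface, the effective normal stress on the slip plane uses the buoyant unit weight γ' = γ_sat − γ_w while the driving shear stress uses γ_sat:
FS = [c' + γ' z cos²β tanφ'] / [γ_sat z sinβ cosβ]
γ' = 19.1 − 9.81 = 9.29 kN/m³
Numerator = 13.9 + 9.29·2.1·cos²31.1°·tan30.3° = 13.9 + 9.29·2.1·0.7332·0.5844 = 22.259 kPa
Denominator = 19.1·2.1·sin31.1°·cos31.1° = 19.1·2.1·0.5165·0.8563 = 17.740 kPa
FS = 22.259 / 17.740 = 1.255

FS = 1.25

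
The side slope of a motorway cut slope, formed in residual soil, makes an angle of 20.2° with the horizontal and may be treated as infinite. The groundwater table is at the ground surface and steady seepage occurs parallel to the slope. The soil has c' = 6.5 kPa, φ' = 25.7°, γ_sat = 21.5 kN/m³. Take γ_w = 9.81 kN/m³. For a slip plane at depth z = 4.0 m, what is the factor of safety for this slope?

FS = 0.94

With seepage parallel to the slope and the water table at the surface, the effective normal stress on the slip plane uses the buoyant unit weight γ' = γ_sat − γ_w while the driving shear stress uses γ_sat:
FS = [c' + γ' z cos²β tanφ'] / [γ_sat z sinβ cosβ]
γ' = 21.5 − 9.81 = 11.69 kN/m³
Numerator = 6.5 + 11.69·4.0·cos²20.2°·tan25.7° = 6.5 + 11.69·4.0·0.8808·0.4813 = 26.321 kPa
Denominator = 21.5·4.0·sin20.2°·cos20.2° = 21.5·4.0·0.3453·0.9385 = 27.869 kPa
FS = 26.321 / 27.869 = 0.944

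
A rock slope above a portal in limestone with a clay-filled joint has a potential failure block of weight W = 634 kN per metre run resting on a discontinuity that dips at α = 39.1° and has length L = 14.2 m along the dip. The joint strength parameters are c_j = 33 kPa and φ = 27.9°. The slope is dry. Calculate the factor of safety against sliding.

FS = 1.82

Resolving the block weight along and normal to the plane and applying the Mohr–Coulomb strength on the joint:
N' = W cosα = 634·cos39.1° = 492.0 kN/m
Driving force T = W sinα = 634·sin39.1° = 399.8 kN/m
Resisting force R = c_j·L + N'·tanφ = 33·14.2 + 492.0·tan27.9° = 468.6 + 260.5 = 729.1 kN/m
FS = R / T = 729.1 / 399.8 = 1.823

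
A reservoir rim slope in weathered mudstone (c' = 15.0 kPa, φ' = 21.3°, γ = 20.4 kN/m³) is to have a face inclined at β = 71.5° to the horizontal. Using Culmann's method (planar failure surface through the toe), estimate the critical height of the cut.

H_c = 7.22 m

Culmann's analysis gives the critical failure plane at α_cr = (β + φ')/2 = (71.5 + 21.3)/2 = 46.4°, and the critical height
H_c = (4c'/γ) · sinβ cosφ' / [1 − cos(β − φ')]
    = (4·15.0/20.4) · sin71.5°·cos21.3° / [1 − cos(50.2°)]
    = 2.941 · 0.9483·0.9317 / [1 − 0.6401]
    = 2.941 · 0.8835 / 0.3599
    = 7.22 m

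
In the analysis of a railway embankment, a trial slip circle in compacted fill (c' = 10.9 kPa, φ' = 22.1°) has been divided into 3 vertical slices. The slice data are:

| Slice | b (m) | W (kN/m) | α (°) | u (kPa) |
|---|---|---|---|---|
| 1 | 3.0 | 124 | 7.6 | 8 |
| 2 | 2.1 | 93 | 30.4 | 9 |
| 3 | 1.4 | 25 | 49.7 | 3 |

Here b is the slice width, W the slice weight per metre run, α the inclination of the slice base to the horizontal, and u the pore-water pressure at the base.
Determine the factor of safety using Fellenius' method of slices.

Ordinary method of slices: FS = Σ[c'·Δl_i + (W_i cosα_i − u_i·Δl_i)·tanφ'] / Σ W_i sinα_i, with Δl_i = b_i / cosα_i.
Slice 1: Δl = 3.0/cos7.6° = 3.027 m; N'_1 = 124·cos7.6° − 8·3.027 = 98.7; c'Δl = 32.99; W sinα = 16.4
Slice 2: Δl = 2.1/cos30.4° = 2.435 m; N'_2 = 93·cos30.4° − 9·2.435 = 58.3; c'Δl = 26.54; W sinα = 47.1
Slice 3: Δl = 1.4/cos49.7° = 2.165 m; N'_3 = 25·cos49.7° − 3·2.165 = 9.7; c'Δl = 23.59; W sinα = 19.1
Σc'Δl = 83.1 kN/m; ΣN' = 166.7 kN/m; ΣW sinα = 82.5 kN/m
Resisting = 83.1 + 166.7·tan22.1° = 83.1 + 67.7 = 150.8 kN/m
FS = 150.8 / 82.5 = 1.827

FS = 1.83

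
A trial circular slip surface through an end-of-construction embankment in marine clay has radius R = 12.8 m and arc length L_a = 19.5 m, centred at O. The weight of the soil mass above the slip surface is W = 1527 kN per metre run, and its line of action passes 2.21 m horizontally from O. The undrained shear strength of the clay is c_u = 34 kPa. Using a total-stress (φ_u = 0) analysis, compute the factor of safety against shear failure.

FS = 2.51

Taking moments about the centre O, the resisting moment is provided by the undrained shear strength acting along the arc:
M_R = c_u·L_a·R = 34·19.50·12.8 = 8486.4 kN·m/m
M_D = W·d = 1527·2.21 = 3374.7 kN·m/m
FS = M_R / M_D = 8486.4 / 3374.7 = 2.515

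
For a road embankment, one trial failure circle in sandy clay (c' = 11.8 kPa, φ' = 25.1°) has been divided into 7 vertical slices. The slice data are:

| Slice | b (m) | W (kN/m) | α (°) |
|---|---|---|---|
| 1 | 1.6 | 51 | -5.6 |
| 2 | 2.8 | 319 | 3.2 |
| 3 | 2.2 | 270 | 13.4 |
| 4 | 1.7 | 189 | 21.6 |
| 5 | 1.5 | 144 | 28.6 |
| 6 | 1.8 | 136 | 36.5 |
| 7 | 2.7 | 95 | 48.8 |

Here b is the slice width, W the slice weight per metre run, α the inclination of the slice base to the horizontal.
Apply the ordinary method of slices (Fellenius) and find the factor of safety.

FS = 1.95

Ordinary method of slices: FS = Σ[c'·Δl_i + (W_i cosα_i)·tanφ'] / Σ W_i sinα_i, with Δl_i = b_i / cosα_i.
Slice 1: Δl = 1.6/cos(-5.6°) = 1.608 m; N'_1 = 51·cos(-5.6°) = 50.8; c'Δl = 18.97; W sinα = -5.0
Slice 2: Δl = 2.8/cos3.2° = 2.804 m; N'_2 = 319·cos3.2° = 318.5; c'Δl = 33.09; W sinα = 17.8
Slice 3: Δl = 2.2/cos13.4° = 2.262 m; N'_3 = 270·cos13.4° = 262.6; c'Δl = 26.69; W sinα = 62.6
Slice 4: Δl = 1.7/cos21.6° = 1.828 m; N'_4 = 189·cos21.6° = 175.7; c'Δl = 21.58; W sinα = 69.6
Slice 5: Δl = 1.5/cos28.6° = 1.708 m; N'_5 = 144·cos28.6° = 126.4; c'Δl = 20.16; W sinα = 68.9
Slice 6: Δl = 1.8/cos36.5° = 2.239 m; N'_6 = 136·cos36.5° = 109.3; c'Δl = 26.42; W sinα = 80.9
Slice 7: Δl = 2.7/cos48.8° = 4.099 m; N'_7 = 95·cos48.8° = 62.6; c'Δl = 48.37; W sinα = 71.5
Σc'Δl = 195.3 kN/m; ΣN' = 1106.0 kN/m; ΣW sinα = 366.3 kN/m
Resisting = 195.3 + 1106.0·tan25.1° = 195.3 + 518.1 = 713.3 kN/m
FS = 713.3 / 366.3 = 1.948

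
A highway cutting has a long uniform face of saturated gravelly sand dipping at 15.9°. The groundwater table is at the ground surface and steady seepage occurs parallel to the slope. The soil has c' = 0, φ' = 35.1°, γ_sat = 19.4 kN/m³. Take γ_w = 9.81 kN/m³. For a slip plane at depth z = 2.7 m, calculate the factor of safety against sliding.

FS = 1.22

With seepage parallel to the slope and the water table at the surface, the effective normal stress on the slip plane uses the buoyant unit weight γ' = γ_sat − γ_w while the driving shear stress uses γ_sat:
FS = [c' + γ' z cos²β tanφ'] / [γ_sat z sinβ cosβ]
(For c' = 0 this reduces to FS = (γ'/γ_sat)·tanφ'/tanβ.)
γ' = 19.4 − 9.81 = 9.59 kN/m³
Numerator = 0.0 + 9.59·2.7·cos²15.9°·tan35.1° = 0.0 + 9.59·2.7·0.9249·0.7028 = 16.832 kPa
Denominator = 19.4·2.7·sin15.9°·cos15.9° = 19.4·2.7·0.2740·0.9617 = 13.801 kPa
FS = 16.832 / 13.801 = 1.220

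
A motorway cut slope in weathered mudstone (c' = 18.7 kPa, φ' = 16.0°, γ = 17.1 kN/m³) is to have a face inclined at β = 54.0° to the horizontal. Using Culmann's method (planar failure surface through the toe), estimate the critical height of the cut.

H_c = 16.05 m

Culmann's analysis gives the critical failure plane at α_cr = (β + φ')/2 = (54.0 + 16.0)/2 = 35.0°, and the critical height
H_c = (4c'/γ) · sinβ cosφ' / [1 − cos(β − φ')]
    = (4·18.7/17.1) · sin54.0°·cos16.0° / [1 − cos(38.0°)]
    = 4.374 · 0.8090·0.9613 / [1 − 0.7880]
    = 4.374 · 0.7777 / 0.2120
    = 16.05 m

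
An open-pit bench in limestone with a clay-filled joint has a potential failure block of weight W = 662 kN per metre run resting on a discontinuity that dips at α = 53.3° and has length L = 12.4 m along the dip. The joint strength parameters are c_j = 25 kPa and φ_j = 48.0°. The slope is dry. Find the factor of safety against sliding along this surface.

FS = 1.41

Resolving the block weight along and normal to the plane and applying the Mohr–Coulomb strength on the joint:
N' = W cosα = 662·cos53.3° = 395.6 kN/m
Driving force T = W sinα = 662·sin53.3° = 530.8 kN/m
Resisting force R = c_j·L + N'·tanφ_j = 25·12.4 + 395.6·tan48.0° = 310.0 + 439.4 = 749.4 kN/m
FS = R / T = 749.4 / 530.8 = 1.412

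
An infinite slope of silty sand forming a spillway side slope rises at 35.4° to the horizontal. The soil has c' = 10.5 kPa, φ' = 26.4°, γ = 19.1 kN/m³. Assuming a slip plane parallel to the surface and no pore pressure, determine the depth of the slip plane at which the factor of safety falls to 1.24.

z = 2.15 m

Setting FS = 1.24 in FS = [c' + γz cos²β tanφ'] / [γz sinβ cosβ] and solving for z:
z = c' / [γ cosβ (FS·sinβ − cosβ·tanφ')]
  = 10.5 / [19.1·cos35.4°·(1.24·sin35.4° − cos35.4°·tan26.4°)]
  = 10.5 / [19.1·0.8151·(1.24·0.5793 − 0.8151·0.4964)]
  = 10.5 / 4.8836 = 2.150 m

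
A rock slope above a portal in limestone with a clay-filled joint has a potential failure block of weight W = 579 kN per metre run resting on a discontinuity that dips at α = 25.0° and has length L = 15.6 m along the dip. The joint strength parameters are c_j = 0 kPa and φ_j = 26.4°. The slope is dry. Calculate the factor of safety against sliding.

Resolving the block weight along and normal to the plane and applying the Mohr–Coulomb strength on the joint:
N' = W cosα = 579·cos25.0° = 524.8 kN/m
Driving force T = W sinα = 579·sin25.0° = 244.7 kN/m
Resisting force R = c_j·L + N'·tanφ_j = 0·15.6 + 524.8·tan26.4° = 0.0 + 260.5 = 260.5 kN/m
FS = R / T = 260.5 / 244.7 = 1.065

FS = 1.06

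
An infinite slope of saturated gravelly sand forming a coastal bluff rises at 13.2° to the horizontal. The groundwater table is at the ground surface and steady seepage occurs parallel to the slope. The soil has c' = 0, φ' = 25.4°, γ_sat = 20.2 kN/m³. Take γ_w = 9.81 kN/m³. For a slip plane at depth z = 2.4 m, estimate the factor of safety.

With seepage parallel to the slope and the water table at the surface, the effective normal stress on the slip plane uses the buoyant unit weight γ' = γ_sat − γ_w while the driving shear stress uses γ_sat:
FS = [c' + γ' z cos²β tanφ'] / [γ_sat z sinβ cosβ]
(For c' = 0 this reduces to FS = (γ'/γ_sat)·tanφ'/tanβ.)
γ' = 20.2 − 9.81 = 10.39 kN/m³
Numerator = 0.0 + 10.39·2.4·cos²13.2°·tan25.4° = 0.0 + 10.39·2.4·0.9479·0.4748 = 11.223 kPa
Denominator = 20.2·2.4·sin13.2°·cos13.2° = 20.2·2.4·0.2284·0.9736 = 10.778 kPa
FS = 11.223 / 10.778 = 1.041

FS = 1.04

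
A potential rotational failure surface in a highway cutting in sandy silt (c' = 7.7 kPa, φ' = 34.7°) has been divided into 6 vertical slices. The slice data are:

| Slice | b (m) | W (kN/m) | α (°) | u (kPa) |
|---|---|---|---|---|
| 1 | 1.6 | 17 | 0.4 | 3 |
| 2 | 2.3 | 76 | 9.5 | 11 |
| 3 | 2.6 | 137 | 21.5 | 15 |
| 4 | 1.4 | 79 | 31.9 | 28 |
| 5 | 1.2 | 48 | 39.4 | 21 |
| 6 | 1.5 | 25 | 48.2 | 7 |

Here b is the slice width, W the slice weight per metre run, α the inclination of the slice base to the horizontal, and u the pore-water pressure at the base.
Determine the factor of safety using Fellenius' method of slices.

Ordinary method of slices: FS = Σ[c'·Δl_i + (W_i cosα_i − u_i·Δl_i)·tanφ'] / Σ W_i sinα_i, with Δl_i = b_i / cosα_i.
Slice 1: Δl = 1.6/cos0.4° = 1.600 m; N'_1 = 17·cos0.4° − 3·1.600 = 12.2; c'Δl = 12.32; W sinα = 0.1
Slice 2: Δl = 2.3/cos9.5° = 2.332 m; N'_2 = 76·cos9.5° − 11·2.332 = 49.3; c'Δl = 17.96; W sinα = 12.5
Slice 3: Δl = 2.6/cos21.5° = 2.794 m; N'_3 = 137·cos21.5° − 15·2.794 = 85.6; c'Δl = 21.52; W sinα = 50.2
Slice 4: Δl = 1.4/cos31.9° = 1.649 m; N'_4 = 79·cos31.9° − 28·1.649 = 20.9; c'Δl = 12.70; W sinα = 41.7
Slice 5: Δl = 1.2/cos39.4° = 1.553 m; N'_5 = 48·cos39.4° − 21·1.553 = 4.5; c'Δl = 11.96; W sinα = 30.5
Slice 6: Δl = 1.5/cos48.2° = 2.250 m; N'_6 = 25·cos48.2° − 7·2.250 = 0.9; c'Δl = 17.33; W sinα = 18.6
Σc'Δl = 93.8 kN/m; ΣN' = 173.3 kN/m; ΣW sinα = 153.7 kN/m
Resisting = 93.8 + 173.3·tan34.7° = 93.8 + 120.0 = 213.8 kN/m
FS = 213.8 / 153.7 = 1.391

FS = 1.39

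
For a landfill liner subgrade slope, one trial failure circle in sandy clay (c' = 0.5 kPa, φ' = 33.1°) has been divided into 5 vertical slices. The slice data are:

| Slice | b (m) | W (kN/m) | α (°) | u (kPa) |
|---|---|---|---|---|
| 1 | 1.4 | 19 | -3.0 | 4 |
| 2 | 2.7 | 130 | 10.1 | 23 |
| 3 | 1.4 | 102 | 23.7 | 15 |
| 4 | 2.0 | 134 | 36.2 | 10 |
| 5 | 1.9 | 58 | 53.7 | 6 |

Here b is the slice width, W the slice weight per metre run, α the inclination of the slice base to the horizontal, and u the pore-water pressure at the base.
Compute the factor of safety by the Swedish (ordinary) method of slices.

Ordinary method of slices: FS = Σ[c'·Δl_i + (W_i cosα_i − u_i·Δl_i)·tanφ'] / Σ W_i sinα_i, with Δl_i = b_i / cosα_i.
Slice 1: Δl = 1.4/cos(-3.0°) = 1.402 m; N'_1 = 19·cos(-3.0°) − 4·1.402 = 13.4; c'Δl = 0.70; W sinα = -1.0
Slice 2: Δl = 2.7/cos10.1° = 2.743 m; N'_2 = 130·cos10.1° − 23·2.743 = 64.9; c'Δl = 1.37; W sinα = 22.8
Slice 3: Δl = 1.4/cos23.7° = 1.529 m; N'_3 = 102·cos23.7° − 15·1.529 = 70.5; c'Δl = 0.76; W sinα = 41.0
Slice 4: Δl = 2.0/cos36.2° = 2.478 m; N'_4 = 134·cos36.2° − 10·2.478 = 83.3; c'Δl = 1.24; W sinα = 79.1
Slice 5: Δl = 1.9/cos53.7° = 3.209 m; N'_5 = 58·cos53.7° − 6·3.209 = 15.1; c'Δl = 1.60; W sinα = 46.7
Σc'Δl = 5.7 kN/m; ΣN' = 247.2 kN/m; ΣW sinα = 188.7 kN/m
Resisting = 5.7 + 247.2·tan33.1° = 5.7 + 161.1 = 166.8 kN/m
FS = 166.8 / 188.7 = 0.884

FS = 0.88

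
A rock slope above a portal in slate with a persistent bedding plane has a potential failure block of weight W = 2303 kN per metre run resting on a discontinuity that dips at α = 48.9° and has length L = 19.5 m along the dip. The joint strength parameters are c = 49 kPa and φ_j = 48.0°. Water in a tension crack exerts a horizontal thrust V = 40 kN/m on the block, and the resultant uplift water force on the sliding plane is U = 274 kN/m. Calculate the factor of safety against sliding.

FS = 1.31

Resolving the block weight along and normal to the plane and applying the Mohr–Coulomb strength on the joint:
N' = W cosα − U − V sinα = 2303·cos48.9° − 274 − 40·sin48.9° = 1209.8 kN/m
Driving force T = W sinα + V cosα = 2303·sin48.9° + 40·cos48.9° = 1761.8 kN/m
Resisting force R = c·L + N'·tanφ_j = 49·19.5 + 1209.8·tan48.0° = 955.5 + 1343.6 = 2299.1 kN/m
FS = R / T = 2299.1 / 1761.8 = 1.305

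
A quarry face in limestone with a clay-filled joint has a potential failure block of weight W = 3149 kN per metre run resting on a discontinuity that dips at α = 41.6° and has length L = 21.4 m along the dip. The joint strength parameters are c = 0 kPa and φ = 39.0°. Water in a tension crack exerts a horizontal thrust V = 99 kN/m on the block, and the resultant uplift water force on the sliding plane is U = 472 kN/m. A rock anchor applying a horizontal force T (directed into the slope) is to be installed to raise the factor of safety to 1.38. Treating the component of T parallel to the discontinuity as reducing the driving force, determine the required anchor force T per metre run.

T = 966 kN/m

Resolving forces along and normal to the sliding plane, with the horizontal anchor force T adding T·sinα to the effective normal force and T·cosα acting up the plane against the driving force:
FS = [cL + (W cosα − U − V sinα + T sinα) tanφ] / [W sinα + V cosα − T cosα]
Without the anchor: N' = 1817.1 kN/m, driving T_d = 2164.7 kN/m, resisting R = 0·21.4 + 1817.1·tan39.0° = 1471.4 kN/m, FS = 0.68.
Setting FS = 1.38 and solving for T:
1.38·(2164.7 − T cos41.6°) = 1471.4 + T sin41.6°·tan39.0°
T·(sin41.6°·tan39.0° + 1.38·cos41.6°) = 1.38·2164.7 − 1471.4
T·(0.6639·0.8098 + 1.38·0.7478) = 2987.3 − 1471.4 = 1515.9
T·1.5696 = 1515.9
T = 965.8 kN/m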